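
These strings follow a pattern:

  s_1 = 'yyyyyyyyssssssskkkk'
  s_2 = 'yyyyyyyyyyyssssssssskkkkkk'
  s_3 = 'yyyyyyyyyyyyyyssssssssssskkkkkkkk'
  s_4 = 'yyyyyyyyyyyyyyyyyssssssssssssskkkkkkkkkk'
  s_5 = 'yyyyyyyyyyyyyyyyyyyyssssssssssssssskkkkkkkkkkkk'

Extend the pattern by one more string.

yyyyyyyyyyyyyyyyyyyyyyyssssssssssssssssskkkkkkkkkkkkkk

Each string has the form y^{3n+2} s^{2n+3} k^{2n}, where the shown terms are n = 2, 3, 4, 5, 6.
For the next term, n = 7, so the run lengths are 23, 17, 14.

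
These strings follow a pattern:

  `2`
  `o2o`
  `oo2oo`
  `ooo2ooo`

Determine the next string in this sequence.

Every step adds o to the front and o to the end of the previous string.
So the next term is o·ooo2ooo·o.

oooo2oooo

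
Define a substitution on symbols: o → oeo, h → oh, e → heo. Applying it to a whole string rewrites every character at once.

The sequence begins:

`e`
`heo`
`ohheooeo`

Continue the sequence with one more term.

oeoohohheooeooeoheooeo

Rewriting each symbol of ohheooeo: o→oeo, h→oh, h→oh, e→heo, o→oeo, o→oeo, e→heo, o→oeo, which concatenates to oeo oh oh heo oeo oeo heo oeo.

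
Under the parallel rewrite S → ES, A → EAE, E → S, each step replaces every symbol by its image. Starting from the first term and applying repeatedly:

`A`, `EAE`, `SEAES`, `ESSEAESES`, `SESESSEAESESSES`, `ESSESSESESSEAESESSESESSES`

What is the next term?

Replace each of the 25 characters of ESSESSESESSEAESESSESESSES in place — S ES ES S ES ES S ES S ES ES S EAE S ES S ES ES S ES S ES ES S ES — and concatenate.

SESESSESESSESSESESSEAESESSESESSESSESESSES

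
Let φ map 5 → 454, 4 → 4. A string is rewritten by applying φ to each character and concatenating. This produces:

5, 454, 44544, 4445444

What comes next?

Expanding 4445444: 4→4, 4→4, 4→4, 5→454, 4→4, 4→4, 4→4. Concatenated: 4 4 4 454 4 4 4.

444454444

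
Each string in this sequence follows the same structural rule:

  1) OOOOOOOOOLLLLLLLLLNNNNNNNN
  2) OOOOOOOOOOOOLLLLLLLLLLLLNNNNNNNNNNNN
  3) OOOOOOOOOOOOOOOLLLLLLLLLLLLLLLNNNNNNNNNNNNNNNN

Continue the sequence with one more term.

Reading off run lengths: O runs 9, 12, 15; L runs 9, 12, 15; N runs 8, 12, 16 — each is linear in n, where the shown terms are n = 2, 3, 4.
Setting n = 5 gives 18, 18, 20 characters in each block.

OOOOOOOOOOOOOOOOOOLLLLLLLLLLLLLLLLLLNNNNNNNNNNNNNNNNNNNN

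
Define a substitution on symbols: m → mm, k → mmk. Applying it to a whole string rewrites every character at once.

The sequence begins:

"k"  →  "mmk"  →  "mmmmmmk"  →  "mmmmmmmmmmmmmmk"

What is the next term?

Applying the rule to each of the 15 symbols of mmmmmmmmmmmmmmk gives the pieces mm mm mm mm mm mm mm mm mm mm mm mm mm mm mmk, which concatenate to the answer.

mmmmmmmmmmmmmmmmmmmmmmmmmmmmmmk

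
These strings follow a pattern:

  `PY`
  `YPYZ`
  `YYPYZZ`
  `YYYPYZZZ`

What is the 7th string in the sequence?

YYYYYYPYZZZZZZ

Each term wraps the previous one in Y on the left and Z on the right.
From YYYPYZZZ, 3 further steps: YYYPYZZZ → YYYYPYZZZZ → YYYYYPYZZZZZ → (answer).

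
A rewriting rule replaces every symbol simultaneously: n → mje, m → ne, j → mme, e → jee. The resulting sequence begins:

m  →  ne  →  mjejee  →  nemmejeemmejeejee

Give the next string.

mjejeenenejeemmejeejeenenejeemmejeejeemmejeejee

φ(nemmejeemmejeejee) expands symbol-by-symbol to mje jee ne ne jee mme jee jee ne ne jee mme jee jee mme jee jee; joining the 17 pieces gives the next term.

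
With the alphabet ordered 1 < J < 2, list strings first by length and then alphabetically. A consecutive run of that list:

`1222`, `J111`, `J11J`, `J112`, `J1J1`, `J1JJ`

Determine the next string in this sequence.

J1J2

Find the rightmost character of J1JJ below 2, bump it to the next letter, and reset everything to its right to 1.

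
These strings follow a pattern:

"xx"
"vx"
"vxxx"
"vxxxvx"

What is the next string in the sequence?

vxxxvxvxxx

From term 3 onward, concatenate the last term with the second-to-last: vx·xx = vxxx, vxxx·vx = vxxxvx, …
So term 5 is vxxxvx·vxxx.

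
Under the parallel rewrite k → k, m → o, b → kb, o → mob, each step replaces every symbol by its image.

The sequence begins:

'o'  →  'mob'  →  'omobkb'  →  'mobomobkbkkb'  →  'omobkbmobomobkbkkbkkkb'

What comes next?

φ(omobkbmobomobkbkkbkkkb) expands symbol-by-symbol to mob o mob kb k kb o mob kb mob o mob kb k kb k k kb k k k kb; joining the 22 pieces gives the next term.

mobomobkbkkbomobkbmobomobkbkkbkkkbkkkkb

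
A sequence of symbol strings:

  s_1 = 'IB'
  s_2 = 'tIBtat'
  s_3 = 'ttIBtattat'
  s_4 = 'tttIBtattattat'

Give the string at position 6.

s(k+1) = t·s(k)·tat, so each term gains t as a prefix and tat as a suffix.
From tttIBtattattat, 2 further steps: tttIBtattattat → ttttIBtattattattat → (answer).

tttttIBtattattattattat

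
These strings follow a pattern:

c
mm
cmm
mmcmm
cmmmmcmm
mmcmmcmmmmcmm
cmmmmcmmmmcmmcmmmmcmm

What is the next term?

mmcmmcmmmmcmmcmmmmcmmmmcmmcmmmmcmm

Each term (from the third on) is the two preceding terms concatenated in order: term 3 = c·mm = cmm.
Continuing: mmcmmcmmmmcmm · cmmmmcmmmmcmmcmmmmcmm gives term 8.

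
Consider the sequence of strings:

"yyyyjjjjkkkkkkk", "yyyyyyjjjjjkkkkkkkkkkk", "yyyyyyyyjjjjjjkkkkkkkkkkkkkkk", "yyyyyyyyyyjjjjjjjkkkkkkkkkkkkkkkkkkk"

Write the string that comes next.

Each string has the form y^{2n} j^{n+2} k^{4n-1}, where the shown terms are n = 2, 3, 4, 5.
At n = 6 the blocks have lengths 12, 8, 23.

yyyyyyyyyyyyjjjjjjjjkkkkkkkkkkkkkkkkkkkkkkk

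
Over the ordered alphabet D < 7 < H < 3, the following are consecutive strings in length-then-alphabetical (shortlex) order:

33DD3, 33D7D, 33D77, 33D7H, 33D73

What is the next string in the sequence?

Treat 33D73 as a base-4 numeral over the given alphabet and add one, carrying through any trailing 3's.

33DHD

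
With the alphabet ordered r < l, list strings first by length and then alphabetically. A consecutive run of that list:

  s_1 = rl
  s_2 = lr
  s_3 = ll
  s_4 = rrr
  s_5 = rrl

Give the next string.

Find the rightmost character of rrl below l, bump it to the next letter, and reset everything to its right to r.

rlr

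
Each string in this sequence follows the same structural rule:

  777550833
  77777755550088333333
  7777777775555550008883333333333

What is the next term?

777777777777555555550000888833333333333333

Term n consists of 3n 7's, followed by 2n 5's, followed by n 0's, followed by n 8's, followed by 4n-2 3's (n = 1, 2, …).
Setting n = 4 gives 12, 8, 4, 4, 14 characters in each block.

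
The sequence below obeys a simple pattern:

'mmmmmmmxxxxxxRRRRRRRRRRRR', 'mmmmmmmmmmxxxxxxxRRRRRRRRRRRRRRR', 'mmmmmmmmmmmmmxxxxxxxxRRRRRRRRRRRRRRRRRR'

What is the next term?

mmmmmmmmmmmmmmmmxxxxxxxxxRRRRRRRRRRRRRRRRRRRRR

Each string has the form m^{3n-2} x^{n+3} R^{3n+3}, where the shown terms are n = 3, 4, 5.
Setting n = 6 gives 16, 9, 21 characters in each block.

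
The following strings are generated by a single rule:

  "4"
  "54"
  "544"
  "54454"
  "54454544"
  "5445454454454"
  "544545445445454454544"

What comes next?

Each term (from the third on) is the previous term followed by the one before it: term 3 = 54·4 = 544.
So term 8 is 544545445445454454544·5445454454454.

5445454454454544545445445454454454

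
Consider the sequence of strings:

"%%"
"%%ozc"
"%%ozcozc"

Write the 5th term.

%%ozcozcozcozc

Each term is the previous one with ozc appended.
From %%ozcozc, 2 further steps: %%ozcozc → %%ozcozcozc → (answer).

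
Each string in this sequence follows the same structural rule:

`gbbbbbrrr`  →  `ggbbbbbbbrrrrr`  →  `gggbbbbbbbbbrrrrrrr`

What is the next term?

ggggbbbbbbbbbbbrrrrrrrrr

The n-th term is n-1 g's then 2n+1 b's then 2n-1 r's, where the shown terms are n = 2, 3, 4.
At n = 5 the blocks have lengths 4, 11, 9.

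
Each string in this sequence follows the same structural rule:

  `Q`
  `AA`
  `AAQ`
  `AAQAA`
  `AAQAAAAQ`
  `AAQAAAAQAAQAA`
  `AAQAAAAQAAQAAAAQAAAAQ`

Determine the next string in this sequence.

Each term (from the third on) is the previous term followed by the one before it: term 3 = AA·Q = AAQ.
So term 8 is AAQAAAAQAAQAAAAQAAAAQ·AAQAAAAQAAQAA.

AAQAAAAQAAQAAAAQAAAAQAAQAAAAQAAQAA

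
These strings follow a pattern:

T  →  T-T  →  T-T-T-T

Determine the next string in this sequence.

Every step duplicates the string with '-' between the halves.
Doubling T-T-T-T with '-' between the halves:

T-T-T-T-T-T-T-T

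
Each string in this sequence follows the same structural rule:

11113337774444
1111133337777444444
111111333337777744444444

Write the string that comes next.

Term n consists of n+2 1's, followed by n+1 3's, followed by n+1 7's, followed by 2n 4's, where the shown terms are n = 2, 3, 4.
Setting n = 5 gives 7, 6, 6, 10 characters in each block.

11111113333337777774444444444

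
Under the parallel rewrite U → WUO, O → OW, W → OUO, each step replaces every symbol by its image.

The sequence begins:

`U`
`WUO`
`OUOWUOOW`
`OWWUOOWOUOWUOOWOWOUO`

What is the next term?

Replace each of the 20 characters of OWWUOOWOUOWUOOWOWOUO in place — OW OUO OUO WUO OW OW OUO OW WUO OW OUO WUO OW OW OUO OW OUO OW WUO OW — and concatenate.

OWOUOOUOWUOOWOWOUOOWWUOOWOUOWUOOWOWOUOOWOUOOWWUOOW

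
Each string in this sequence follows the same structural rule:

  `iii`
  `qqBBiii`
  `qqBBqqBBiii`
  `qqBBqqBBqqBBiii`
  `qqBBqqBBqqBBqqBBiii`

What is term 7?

qqBBqqBBqqBBqqBBqqBBqqBBiii

Every step adds qqBB at the front: s(k+1) = qqBB·s(k).
From qqBBqqBBqqBBqqBBiii, 2 further steps: qqBBqqBBqqBBqqBBiii → qqBBqqBBqqBBqqBBqqBBiii → (answer).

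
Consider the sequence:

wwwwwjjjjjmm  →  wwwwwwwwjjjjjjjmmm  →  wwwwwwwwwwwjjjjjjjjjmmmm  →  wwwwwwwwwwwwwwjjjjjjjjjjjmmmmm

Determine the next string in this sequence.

Term n consists of 3n+2 w's, followed by 2n+3 j's, followed by n+1 m's (n = 1, 2, …).
At n = 5 the blocks have lengths 17, 13, 6.

wwwwwwwwwwwwwwwwwjjjjjjjjjjjjjmmmmmm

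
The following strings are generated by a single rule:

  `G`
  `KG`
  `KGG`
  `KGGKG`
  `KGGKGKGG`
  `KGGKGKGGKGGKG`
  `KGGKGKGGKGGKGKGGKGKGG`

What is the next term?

KGGKGKGGKGGKGKGGKGKGGKGGKGKGGKGGKG

From term 3 onward, concatenate the last term with the second-to-last: KG·G = KGG, KGG·KG = KGGKG, …
So term 8 is KGGKGKGGKGGKGKGGKGKGG·KGGKGKGGKGGKG.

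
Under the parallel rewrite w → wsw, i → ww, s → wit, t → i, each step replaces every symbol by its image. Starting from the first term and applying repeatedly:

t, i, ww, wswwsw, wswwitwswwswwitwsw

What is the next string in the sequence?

wswwitwswwswwwiwswwitwswwswwitwswwswwwiwswwitwsw

Replace each of the 18 characters of wswwitwswwswwitwsw in place — wsw wit wsw wsw ww i wsw wit wsw wsw wit wsw wsw ww i wsw wit wsw — and concatenate.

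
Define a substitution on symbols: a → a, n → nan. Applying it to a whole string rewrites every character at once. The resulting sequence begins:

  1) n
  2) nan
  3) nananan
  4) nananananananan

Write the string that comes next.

Applying the rule to each of the 15 symbols of nananananananan gives the pieces nan a nan a nan a nan a nan a nan a nan a nan, which concatenate to the answer.

nananananananananananananananan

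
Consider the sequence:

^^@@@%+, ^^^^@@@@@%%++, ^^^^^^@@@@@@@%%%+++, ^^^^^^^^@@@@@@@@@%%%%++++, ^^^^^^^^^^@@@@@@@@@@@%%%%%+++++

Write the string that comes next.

^^^^^^^^^^^^@@@@@@@@@@@@@%%%%%%++++++

Term n consists of 2n ^'s, followed by 2n+1 @'s, followed by n %'s, followed by n +'s (n = 1, 2, …).
For the next term, n = 6, so the run lengths are 12, 13, 6, 6.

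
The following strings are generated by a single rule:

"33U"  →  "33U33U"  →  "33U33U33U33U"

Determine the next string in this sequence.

33U33U33U33U33U33U33U33U

s(k+1) = s(k)·s(k) — each term doubles the last.
One more doubling of 33U33U33U33U gives the answer.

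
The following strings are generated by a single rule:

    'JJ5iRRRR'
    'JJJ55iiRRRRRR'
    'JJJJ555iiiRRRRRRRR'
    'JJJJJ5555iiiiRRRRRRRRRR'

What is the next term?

The n-th term is n+1 J's then n 5's then n i's then 2n+2 R's (n = 1, 2, …).
At n = 5 the blocks have lengths 6, 5, 5, 12.

JJJJJJ55555iiiiiRRRRRRRRRRRR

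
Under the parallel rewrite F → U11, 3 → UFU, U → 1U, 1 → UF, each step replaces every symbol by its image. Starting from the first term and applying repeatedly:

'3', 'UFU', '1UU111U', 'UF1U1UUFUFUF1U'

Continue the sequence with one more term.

1UU11UF1UUF1U1UU111UU111UU11UF1U

Applying the rule to each of the 14 symbols of UF1U1UUFUFUF1U gives the pieces 1U U11 UF 1U UF 1U 1U U11 1U U11 1U U11 UF 1U, which concatenate to the answer.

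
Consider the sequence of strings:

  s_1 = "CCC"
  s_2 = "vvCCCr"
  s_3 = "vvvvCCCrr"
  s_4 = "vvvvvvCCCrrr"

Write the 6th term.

s(k+1) = vv·s(k)·r, so each term gains vv as a prefix and r as a suffix.
From vvvvvvCCCrrr, 2 further steps: vvvvvvCCCrrr → vvvvvvvvCCCrrrr → (answer).

vvvvvvvvvvCCCrrrrr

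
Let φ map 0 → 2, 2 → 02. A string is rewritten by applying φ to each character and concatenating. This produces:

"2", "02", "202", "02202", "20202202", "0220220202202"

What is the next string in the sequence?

Rewriting the 13 symbols of 0220220202202 one by one yields 2 02 02 2 02 02 2 02 2 02 02 2 02; concatenated:

202022020220220202202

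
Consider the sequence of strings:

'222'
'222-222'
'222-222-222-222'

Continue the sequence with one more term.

s(k+1) = s(k)·-·s(k) — each term doubles the last with '-' between the halves.
Doubling 222-222-222-222 with '-' between the halves:

222-222-222-222-222-222-222-222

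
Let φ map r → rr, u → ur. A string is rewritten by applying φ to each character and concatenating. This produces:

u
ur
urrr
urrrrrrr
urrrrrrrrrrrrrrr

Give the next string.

Rewriting the 16 symbols of urrrrrrrrrrrrrrr one by one yields ur rr rr rr rr rr rr rr rr rr rr rr rr rr rr rr; concatenated:

urrrrrrrrrrrrrrrrrrrrrrrrrrrrrrr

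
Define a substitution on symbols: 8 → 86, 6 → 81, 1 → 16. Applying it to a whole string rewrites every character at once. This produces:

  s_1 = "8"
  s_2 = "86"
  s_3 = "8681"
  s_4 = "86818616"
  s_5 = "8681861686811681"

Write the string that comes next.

Applying the rule to each of the 16 symbols of 8681861686811681 gives the pieces 86 81 86 16 86 81 16 81 86 81 86 16 16 81 86 16, which concatenate to the answer.

86818616868116818681861616818616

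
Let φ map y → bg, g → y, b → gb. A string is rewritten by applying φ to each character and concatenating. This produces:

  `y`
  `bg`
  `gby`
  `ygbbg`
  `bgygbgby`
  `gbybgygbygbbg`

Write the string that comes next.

ygbbggbybgygbbgygbgby

Replace each of the 13 characters of gbybgygbygbbg in place — y gb bg gb y bg y gb bg y gb gb y — and concatenate.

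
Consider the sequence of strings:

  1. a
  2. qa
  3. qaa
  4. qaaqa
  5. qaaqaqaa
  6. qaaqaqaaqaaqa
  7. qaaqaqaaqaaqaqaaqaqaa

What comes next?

qaaqaqaaqaaqaqaaqaqaaqaaqaqaaqaaqa

Each term (from the third on) is the previous term followed by the one before it: term 3 = qa·a = qaa.
So term 8 is qaaqaqaaqaaqaqaaqaqaa·qaaqaqaaqaaqa.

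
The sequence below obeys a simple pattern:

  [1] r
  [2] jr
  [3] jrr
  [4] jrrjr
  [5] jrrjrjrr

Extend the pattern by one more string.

jrrjrjrrjrrjr

From term 3 onward, concatenate the last term with the second-to-last: jr·r = jrr, jrr·jr = jrrjr, …
The next term joins jrrjrjrr and jrrjr.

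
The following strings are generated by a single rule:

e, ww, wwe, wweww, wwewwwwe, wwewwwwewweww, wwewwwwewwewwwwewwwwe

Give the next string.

wwewwwwewwewwwwewwwwewwewwwwewweww

Each term (from the third on) is the previous term followed by the one before it: term 3 = ww·e = wwe.
The next term joins wwewwwwewwewwwwewwwwe and wwewwwwewweww.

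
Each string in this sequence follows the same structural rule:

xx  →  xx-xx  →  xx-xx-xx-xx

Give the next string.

s(k+1) = s(k)·-·s(k) — each term doubles the last with '-' between the halves.
One more doubling of xx-xx-xx-xx gives the answer.

xx-xx-xx-xx-xx-xx-xx-xx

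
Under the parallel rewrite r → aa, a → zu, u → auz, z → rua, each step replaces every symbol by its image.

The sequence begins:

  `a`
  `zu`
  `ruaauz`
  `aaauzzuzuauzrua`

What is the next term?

zuzuzuauzruaruaauzruaauzzuauzruaaaauzzu

φ(aaauzzuzuauzrua) expands symbol-by-symbol to zu zu zu auz rua rua auz rua auz zu auz rua aa auz zu; joining the 15 pieces gives the next term.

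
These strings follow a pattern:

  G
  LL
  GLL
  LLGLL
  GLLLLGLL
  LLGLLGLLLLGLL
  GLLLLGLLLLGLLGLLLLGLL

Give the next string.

This is a Fibonacci-style word recurrence s(k) = s(k−2)·s(k−1): e.g. G·LL = GLL.
The next term joins LLGLLGLLLLGLL and GLLLLGLLLLGLLGLLLLGLL.

LLGLLGLLLLGLLGLLLLGLLLLGLLGLLLLGLL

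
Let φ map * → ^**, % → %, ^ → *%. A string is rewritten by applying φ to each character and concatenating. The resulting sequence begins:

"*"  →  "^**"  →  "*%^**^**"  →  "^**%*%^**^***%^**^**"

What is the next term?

Replace each of the 20 characters of ^**%*%^**^***%^**^** in place — *% ^** ^** % ^** % *% ^** ^** *% ^** ^** ^** % *% ^** ^** *% ^** ^** — and concatenate.

*%^**^**%^**%*%^**^***%^**^**^**%*%^**^***%^**^**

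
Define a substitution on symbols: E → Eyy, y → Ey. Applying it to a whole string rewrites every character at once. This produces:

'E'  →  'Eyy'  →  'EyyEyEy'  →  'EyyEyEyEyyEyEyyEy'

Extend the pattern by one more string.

EyyEyEyEyyEyEyyEyEyyEyEyEyyEyEyyEyEyEyyEy

Replace each of the 17 characters of EyyEyEyEyyEyEyyEy in place — Eyy Ey Ey Eyy Ey Eyy Ey Eyy Ey Ey Eyy Ey Eyy Ey Ey Eyy Ey — and concatenate.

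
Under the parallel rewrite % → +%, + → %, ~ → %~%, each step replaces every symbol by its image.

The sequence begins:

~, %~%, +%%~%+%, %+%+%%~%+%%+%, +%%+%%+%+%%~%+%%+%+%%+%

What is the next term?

%+%+%%+%+%%+%%+%+%%~%+%%+%+%%+%%+%+%%+%

φ(+%%+%%+%+%%~%+%%+%+%%+%) expands symbol-by-symbol to % +% +% % +% +% % +% % +% +% %~% +% % +% +% % +% % +% +% % +%; joining the 23 pieces gives the next term.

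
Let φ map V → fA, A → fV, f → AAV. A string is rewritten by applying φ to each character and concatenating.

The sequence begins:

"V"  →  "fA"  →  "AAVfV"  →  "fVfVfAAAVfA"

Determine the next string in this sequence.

AAVfAAAVfAAAVfVfVfVfAAAVfV

Apply φ to fVfVfAAAVfA symbol by symbol: f→AAV, V→fA, f→AAV, V→fA, f→AAV, A→fV, A→fV, A→fV, V→fA, f→AAV, A→fV; joined: AAV fA AAV fA AAV fV fV fV fA AAV fV.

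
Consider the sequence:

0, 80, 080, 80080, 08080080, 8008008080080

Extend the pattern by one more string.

080800808008008080080

Each term (from the third on) is the two preceding terms concatenated in order: term 3 = 0·80 = 080.
The next term joins 08080080 and 8008008080080.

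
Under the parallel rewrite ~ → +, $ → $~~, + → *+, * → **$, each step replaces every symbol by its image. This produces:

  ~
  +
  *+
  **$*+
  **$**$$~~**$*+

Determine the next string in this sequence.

Replace each of the 14 characters of **$**$$~~**$*+ in place — **$ **$ $~~ **$ **$ $~~ $~~ + + **$ **$ $~~ **$ *+ — and concatenate.

**$**$$~~**$**$$~~$~~++**$**$$~~**$*+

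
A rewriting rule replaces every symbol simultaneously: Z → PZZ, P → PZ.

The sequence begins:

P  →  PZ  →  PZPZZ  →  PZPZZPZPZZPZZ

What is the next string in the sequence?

φ(PZPZZPZPZZPZZ) expands symbol-by-symbol to PZ PZZ PZ PZZ PZZ PZ PZZ PZ PZZ PZZ PZ PZZ PZZ; joining the 13 pieces gives the next term.

PZPZZPZPZZPZZPZPZZPZPZZPZZPZPZZPZZ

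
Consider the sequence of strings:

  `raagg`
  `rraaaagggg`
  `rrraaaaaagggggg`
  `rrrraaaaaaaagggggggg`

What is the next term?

rrrrraaaaaaaaaagggggggggg

Each string has the form r^{n} a^{2n} g^{2n} (n = 1, 2, …).
Setting n = 5 gives 5, 10, 10 characters in each block.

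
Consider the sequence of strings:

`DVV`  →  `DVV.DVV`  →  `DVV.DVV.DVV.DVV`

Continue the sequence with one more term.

s(k+1) = s(k)·.·s(k) — each term doubles the last with '.' between the halves.
So the next term is two copies of DVV.DVV.DVV.DVV with '.' between the halves.

DVV.DVV.DVV.DVV.DVV.DVV.DVV.DVV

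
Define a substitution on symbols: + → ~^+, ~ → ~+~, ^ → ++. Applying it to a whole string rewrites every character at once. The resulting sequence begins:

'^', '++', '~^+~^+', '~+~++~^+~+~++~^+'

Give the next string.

~+~~^+~+~~^+~^+~+~++~^+~+~~^+~+~~^+~^+~+~++~^+

φ(~+~++~^+~+~++~^+) expands symbol-by-symbol to ~+~ ~^+ ~+~ ~^+ ~^+ ~+~ ++ ~^+ ~+~ ~^+ ~+~ ~^+ ~^+ ~+~ ++ ~^+; joining the 16 pieces gives the next term.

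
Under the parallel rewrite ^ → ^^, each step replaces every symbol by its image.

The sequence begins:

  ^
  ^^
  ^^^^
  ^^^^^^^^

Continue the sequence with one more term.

Rewriting each symbol of ^^^^^^^^: ^→^^, ^→^^, ^→^^, ^→^^, ^→^^, ^→^^, ^→^^, ^→^^, which concatenates to ^^ ^^ ^^ ^^ ^^ ^^ ^^ ^^.

^^^^^^^^^^^^^^^^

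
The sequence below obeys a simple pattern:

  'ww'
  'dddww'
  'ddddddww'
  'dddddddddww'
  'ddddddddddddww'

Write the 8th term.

dddddddddddddddddddddww

The strings grow by a fixed prefix ddd each time.
From ddddddddddddww, 3 further steps: ddddddddddddww → dddddddddddddddww → ddddddddddddddddddww → (answer).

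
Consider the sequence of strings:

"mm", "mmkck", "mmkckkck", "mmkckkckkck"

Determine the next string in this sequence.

mmkckkckkckkck

Each term is the previous one with kck appended.
So the next term is mmkckkckkck·kck.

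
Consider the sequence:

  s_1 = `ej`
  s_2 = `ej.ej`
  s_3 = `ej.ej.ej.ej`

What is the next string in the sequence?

Every step duplicates the string with '.' between the halves.
One more doubling of ej.ej.ej.ej gives the answer.

ej.ej.ej.ej.ej.ej.ej.ej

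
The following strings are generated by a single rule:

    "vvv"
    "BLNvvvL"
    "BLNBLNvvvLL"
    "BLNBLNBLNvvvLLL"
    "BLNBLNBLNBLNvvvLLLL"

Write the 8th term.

BLNBLNBLNBLNBLNBLNBLNvvvLLLLLLL

Each term wraps the previous one in BLN on the left and L on the right.
From BLNBLNBLNBLNvvvLLLL, 3 further steps: BLNBLNBLNBLNvvvLLLL → BLNBLNBLNBLNBLNvvvLLLLL → BLNBLNBLNBLNBLNBLNvvvLLLLLL → (answer).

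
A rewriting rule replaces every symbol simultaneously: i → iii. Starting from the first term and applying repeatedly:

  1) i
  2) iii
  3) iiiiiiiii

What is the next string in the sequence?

iiiiiiiiiiiiiiiiiiiiiiiiiii

Rewriting each symbol of iiiiiiiii: i→iii, i→iii, i→iii, i→iii, i→iii, i→iii, i→iii, i→iii, i→iii, which concatenates to iii iii iii iii iii iii iii iii iii.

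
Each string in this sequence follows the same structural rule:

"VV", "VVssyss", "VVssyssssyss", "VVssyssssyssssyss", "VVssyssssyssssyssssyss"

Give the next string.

VVssyssssyssssyssssyssssyss

The strings grow by a fixed suffix ssyss each time.
One more step from VVssyssssyssssyssssyss gives the answer.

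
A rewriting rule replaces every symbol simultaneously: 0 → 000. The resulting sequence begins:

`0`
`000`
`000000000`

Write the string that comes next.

Expanding 000000000: 0→000, 0→000, 0→000, 0→000, 0→000, 0→000, 0→000, 0→000, 0→000. Concatenated: 000 000 000 000 000 000 000 000 000.

000000000000000000000000000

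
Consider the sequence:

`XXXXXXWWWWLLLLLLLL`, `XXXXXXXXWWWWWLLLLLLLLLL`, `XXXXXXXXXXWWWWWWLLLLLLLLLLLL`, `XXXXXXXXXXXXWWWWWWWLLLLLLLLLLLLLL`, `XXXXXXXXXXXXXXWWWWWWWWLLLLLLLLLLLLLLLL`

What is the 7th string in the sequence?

XXXXXXXXXXXXXXXXXXWWWWWWWWWWLLLLLLLLLLLLLLLLLLLL

Each string has the form X^{2n} W^{n+1} L^{2n+2}, where the shown terms are n = 3, 4, 5, 6, 7.
For term 7, n = 9, so the run lengths are 18, 10, 20.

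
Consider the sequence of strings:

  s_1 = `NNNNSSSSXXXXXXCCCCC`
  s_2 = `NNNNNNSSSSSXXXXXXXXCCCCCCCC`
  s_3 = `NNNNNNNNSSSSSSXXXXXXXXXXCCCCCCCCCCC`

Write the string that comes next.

NNNNNNNNNNSSSSSSSXXXXXXXXXXXXCCCCCCCCCCCCCC

The n-th term is 2n N's then n+2 S's then 2n+2 X's then 3n-1 C's, where the shown terms are n = 2, 3, 4.
Setting n = 5 gives 10, 7, 12, 14 characters in each block.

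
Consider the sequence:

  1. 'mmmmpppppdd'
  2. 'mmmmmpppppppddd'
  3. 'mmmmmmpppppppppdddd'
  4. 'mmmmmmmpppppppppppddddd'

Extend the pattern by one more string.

mmmmmmmmpppppppppppppdddddd

Term n consists of n+2 m's, followed by 2n+1 p's, followed by n d's, where the shown terms are n = 2, 3, 4, 5.
For the next term, n = 6, so the run lengths are 8, 13, 6.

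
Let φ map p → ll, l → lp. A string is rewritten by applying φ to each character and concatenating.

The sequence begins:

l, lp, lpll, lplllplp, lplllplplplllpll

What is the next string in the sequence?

Applying the rule to each of the 16 symbols of lplllplplplllpll gives the pieces lp ll lp lp lp ll lp ll lp ll lp lp lp ll lp lp, which concatenate to the answer.

lplllplplplllplllplllplplplllplp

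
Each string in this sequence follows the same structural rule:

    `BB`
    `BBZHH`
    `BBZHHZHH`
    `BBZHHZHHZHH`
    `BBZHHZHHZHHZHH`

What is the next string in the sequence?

Each term is the previous one with ZHH appended.
Applying this once more to BBZHHZHHZHHZHH:

BBZHHZHHZHHZHHZHH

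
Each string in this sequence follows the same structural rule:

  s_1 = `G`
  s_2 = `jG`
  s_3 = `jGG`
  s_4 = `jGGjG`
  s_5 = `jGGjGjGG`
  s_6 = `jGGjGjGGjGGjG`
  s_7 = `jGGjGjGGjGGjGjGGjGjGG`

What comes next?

From term 3 onward, concatenate the last term with the second-to-last: jG·G = jGG, jGG·jG = jGGjG, …
So term 8 is jGGjGjGGjGGjGjGGjGjGG·jGGjGjGGjGGjG.

jGGjGjGGjGGjGjGGjGjGGjGGjGjGGjGGjG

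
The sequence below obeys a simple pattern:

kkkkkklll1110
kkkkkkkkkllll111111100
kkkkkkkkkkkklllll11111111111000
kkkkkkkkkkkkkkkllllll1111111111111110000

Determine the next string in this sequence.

kkkkkkkkkkkkkkkkkklllllll111111111111111111100000

The n-th term is 3n+3 k's then n+2 l's then 4n-1 1's then n 0's (n = 1, 2, …).
For the next term, n = 5, so the run lengths are 18, 7, 19, 5.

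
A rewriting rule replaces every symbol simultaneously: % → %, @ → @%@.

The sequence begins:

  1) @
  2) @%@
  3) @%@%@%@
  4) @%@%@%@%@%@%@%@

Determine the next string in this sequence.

Applying the rule to each of the 15 symbols of @%@%@%@%@%@%@%@ gives the pieces @%@ % @%@ % @%@ % @%@ % @%@ % @%@ % @%@ % @%@, which concatenate to the answer.

@%@%@%@%@%@%@%@%@%@%@%@%@%@%@%@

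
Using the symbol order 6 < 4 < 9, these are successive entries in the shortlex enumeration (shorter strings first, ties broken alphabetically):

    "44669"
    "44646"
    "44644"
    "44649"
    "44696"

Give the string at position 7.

44699

Continuing the enumeration 2 steps past 44696: 44696 → 44694 → (answer).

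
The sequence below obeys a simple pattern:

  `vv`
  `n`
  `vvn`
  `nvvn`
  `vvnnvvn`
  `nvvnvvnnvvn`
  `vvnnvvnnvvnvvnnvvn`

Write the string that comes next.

nvvnvvnnvvnvvnnvvnnvvnvvnnvvn

From term 3 onward, concatenate the second-to-last term with the last: vv·n = vvn, n·vvn = nvvn, …
The next term joins nvvnvvnnvvn and vvnnvvnnvvnvvnnvvn.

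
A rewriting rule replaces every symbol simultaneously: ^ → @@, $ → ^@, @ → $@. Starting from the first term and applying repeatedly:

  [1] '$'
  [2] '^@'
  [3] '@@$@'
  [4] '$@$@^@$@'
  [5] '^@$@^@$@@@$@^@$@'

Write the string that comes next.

φ(^@$@^@$@@@$@^@$@) expands symbol-by-symbol to @@ $@ ^@ $@ @@ $@ ^@ $@ $@ $@ ^@ $@ @@ $@ ^@ $@; joining the 16 pieces gives the next term.

@@$@^@$@@@$@^@$@$@$@^@$@@@$@^@$@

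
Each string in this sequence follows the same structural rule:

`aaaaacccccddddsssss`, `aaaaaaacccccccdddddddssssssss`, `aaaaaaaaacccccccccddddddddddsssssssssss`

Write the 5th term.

Reading off run lengths: a runs 5, 7, 9; c runs 5, 7, 9; d runs 4, 7, 10; s runs 5, 8, 11 — each is linear in n (n = 1, 2, …).
Setting n = 5 gives 13, 13, 16, 17 characters in each block.

aaaaaaaaaaaaacccccccccccccddddddddddddddddsssssssssssssssss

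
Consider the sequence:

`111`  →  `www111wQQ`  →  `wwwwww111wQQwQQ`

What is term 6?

s(k+1) = www·s(k)·wQQ, so each term gains www as a prefix and wQQ as a suffix.
From wwwwww111wQQwQQ, 3 further steps: wwwwww111wQQwQQ → wwwwwwwww111wQQwQQwQQ → wwwwwwwwwwww111wQQwQQwQQwQQ → (answer).

wwwwwwwwwwwwwww111wQQwQQwQQwQQwQQ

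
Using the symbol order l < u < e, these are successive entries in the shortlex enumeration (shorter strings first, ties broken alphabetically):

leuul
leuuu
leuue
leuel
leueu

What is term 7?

leell

Advancing 2 positions from leueu through leueu → leuee reaches term 7.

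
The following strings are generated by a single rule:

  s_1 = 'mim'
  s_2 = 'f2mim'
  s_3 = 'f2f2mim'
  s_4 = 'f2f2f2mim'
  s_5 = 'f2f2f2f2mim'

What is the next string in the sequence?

Every step adds f2 at the front: s(k+1) = f2·s(k).
So the next term is f2·f2f2f2f2mim.

f2f2f2f2f2mim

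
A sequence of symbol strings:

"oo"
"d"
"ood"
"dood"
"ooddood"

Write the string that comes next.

doodooddood

From term 3 onward, concatenate the second-to-last term with the last: oo·d = ood, d·ood = dood, …
The next term joins dood and ooddood.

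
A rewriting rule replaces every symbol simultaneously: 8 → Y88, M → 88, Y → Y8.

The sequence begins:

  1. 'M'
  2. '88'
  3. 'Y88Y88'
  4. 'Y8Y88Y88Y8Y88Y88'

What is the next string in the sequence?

Y8Y88Y8Y88Y88Y8Y88Y88Y8Y88Y8Y88Y88Y8Y88Y88

Replace each of the 16 characters of Y8Y88Y88Y8Y88Y88 in place — Y8 Y88 Y8 Y88 Y88 Y8 Y88 Y88 Y8 Y88 Y8 Y88 Y88 Y8 Y88 Y88 — and concatenate.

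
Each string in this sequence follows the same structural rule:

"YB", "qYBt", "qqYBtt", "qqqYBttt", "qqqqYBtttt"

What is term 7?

Every step adds q to the front and t to the end of the previous string.
From qqqqYBtttt, 2 further steps: qqqqYBtttt → qqqqqYBttttt → (answer).

qqqqqqYBtttttt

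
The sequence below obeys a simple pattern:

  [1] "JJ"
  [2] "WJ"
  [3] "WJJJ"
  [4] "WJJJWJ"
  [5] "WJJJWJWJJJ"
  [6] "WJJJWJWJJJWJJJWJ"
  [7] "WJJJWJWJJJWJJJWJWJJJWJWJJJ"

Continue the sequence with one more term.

From term 3 onward, concatenate the last term with the second-to-last: WJ·JJ = WJJJ, WJJJ·WJ = WJJJWJ, …
Continuing: WJJJWJWJJJWJJJWJWJJJWJWJJJ · WJJJWJWJJJWJJJWJ gives term 8.

WJJJWJWJJJWJJJWJWJJJWJWJJJWJJJWJWJJJWJJJWJ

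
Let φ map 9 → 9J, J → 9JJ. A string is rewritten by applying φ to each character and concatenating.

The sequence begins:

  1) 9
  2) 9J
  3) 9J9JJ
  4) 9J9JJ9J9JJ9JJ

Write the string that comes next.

φ(9J9JJ9J9JJ9JJ) expands symbol-by-symbol to 9J 9JJ 9J 9JJ 9JJ 9J 9JJ 9J 9JJ 9JJ 9J 9JJ 9JJ; joining the 13 pieces gives the next term.

9J9JJ9J9JJ9JJ9J9JJ9J9JJ9JJ9J9JJ9JJ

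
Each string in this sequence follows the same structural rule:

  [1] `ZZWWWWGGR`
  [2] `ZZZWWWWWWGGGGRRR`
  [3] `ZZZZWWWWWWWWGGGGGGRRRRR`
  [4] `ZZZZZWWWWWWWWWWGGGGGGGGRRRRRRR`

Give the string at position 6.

ZZZZZZZWWWWWWWWWWWWWWGGGGGGGGGGGGRRRRRRRRRRR

Term n consists of n+1 Z's, followed by 2n+2 W's, followed by 2n G's, followed by 2n-1 R's (n = 1, 2, …).
For term 6, n = 6, so the run lengths are 7, 14, 12, 11.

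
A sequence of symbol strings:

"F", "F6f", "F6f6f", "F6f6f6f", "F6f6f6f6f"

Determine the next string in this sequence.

F6f6f6f6f6f

Each term is the previous one with 6f appended.
One more step from F6f6f6f6f gives the answer.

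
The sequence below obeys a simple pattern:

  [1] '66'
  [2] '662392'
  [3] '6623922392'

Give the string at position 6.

The strings grow by a fixed suffix 2392 each time.
From 6623922392, 3 further steps: 6623922392 → 66239223922392 → 662392239223922392 → (answer).

6623922392239223922392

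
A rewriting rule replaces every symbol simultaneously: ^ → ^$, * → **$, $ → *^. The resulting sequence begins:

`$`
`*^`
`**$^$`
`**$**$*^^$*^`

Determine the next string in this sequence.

**$**$*^**$**$*^**$^$^$*^**$^$

Rewriting each symbol of **$**$*^^$*^: *→**$, *→**$, $→*^, *→**$, *→**$, $→*^, *→**$, ^→^$, ^→^$, $→*^, *→**$, ^→^$, which concatenates to **$ **$ *^ **$ **$ *^ **$ ^$ ^$ *^ **$ ^$.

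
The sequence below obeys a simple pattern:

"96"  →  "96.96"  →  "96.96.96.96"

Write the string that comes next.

Every step duplicates the string with '.' between the halves.
One more doubling of 96.96.96.96 gives the answer.

96.96.96.96.96.96.96.96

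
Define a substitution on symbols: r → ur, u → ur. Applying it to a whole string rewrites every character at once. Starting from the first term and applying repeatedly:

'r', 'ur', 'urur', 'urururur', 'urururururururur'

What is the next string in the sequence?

urururururururururururururururur

Replace each of the 16 characters of urururururururur in place — ur ur ur ur ur ur ur ur ur ur ur ur ur ur ur ur — and concatenate.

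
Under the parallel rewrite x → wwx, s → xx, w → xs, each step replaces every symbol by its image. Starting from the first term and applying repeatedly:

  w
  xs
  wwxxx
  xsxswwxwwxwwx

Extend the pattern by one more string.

Replace each of the 13 characters of xsxswwxwwxwwx in place — wwx xx wwx xx xs xs wwx xs xs wwx xs xs wwx — and concatenate.

wwxxxwwxxxxsxswwxxsxswwxxsxswwx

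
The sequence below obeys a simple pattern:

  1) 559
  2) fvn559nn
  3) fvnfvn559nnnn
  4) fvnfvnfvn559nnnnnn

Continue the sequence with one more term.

fvnfvnfvnfvn559nnnnnnnn

s(k+1) = fvn·s(k)·nn, so each term gains fvn as a prefix and nn as a suffix.
One more step from fvnfvnfvn559nnnnnn gives the answer.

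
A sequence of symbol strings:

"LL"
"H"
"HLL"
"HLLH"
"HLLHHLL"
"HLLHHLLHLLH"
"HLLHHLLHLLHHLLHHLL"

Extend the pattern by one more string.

This is a Fibonacci-style word recurrence s(k) = s(k−1)·s(k−2): e.g. H·LL = HLL.
Continuing: HLLHHLLHLLHHLLHHLL · HLLHHLLHLLH gives term 8.

HLLHHLLHLLHHLLHHLLHLLHHLLHLLH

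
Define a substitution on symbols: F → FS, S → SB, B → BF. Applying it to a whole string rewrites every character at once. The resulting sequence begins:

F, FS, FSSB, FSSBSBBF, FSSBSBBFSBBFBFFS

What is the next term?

φ(FSSBSBBFSBBFBFFS) expands symbol-by-symbol to FS SB SB BF SB BF BF FS SB BF BF FS BF FS FS SB; joining the 16 pieces gives the next term.

FSSBSBBFSBBFBFFSSBBFBFFSBFFSFSSB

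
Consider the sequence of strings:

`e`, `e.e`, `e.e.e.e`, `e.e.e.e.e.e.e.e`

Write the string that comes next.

e.e.e.e.e.e.e.e.e.e.e.e.e.e.e.e

Every step duplicates the string with '.' between the halves.
So the next term is two copies of e.e.e.e.e.e.e.e with '.' between the halves.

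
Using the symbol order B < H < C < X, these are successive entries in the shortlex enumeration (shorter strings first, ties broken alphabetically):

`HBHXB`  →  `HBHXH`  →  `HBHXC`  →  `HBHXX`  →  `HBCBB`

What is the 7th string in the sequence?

Advancing 2 positions from HBCBB through HBCBB → HBCBH reaches term 7.

HBCBC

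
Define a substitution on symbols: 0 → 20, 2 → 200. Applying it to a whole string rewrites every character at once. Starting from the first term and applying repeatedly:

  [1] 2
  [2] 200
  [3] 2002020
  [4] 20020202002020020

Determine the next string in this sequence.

Replace each of the 17 characters of 20020202002020020 in place — 200 20 20 200 20 200 20 200 20 20 200 20 200 20 20 200 20 — and concatenate.

20020202002020020200202020020200202020020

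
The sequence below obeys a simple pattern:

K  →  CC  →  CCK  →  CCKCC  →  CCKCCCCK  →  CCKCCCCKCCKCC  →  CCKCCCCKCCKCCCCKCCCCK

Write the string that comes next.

Each term (from the third on) is the previous term followed by the one before it: term 3 = CC·K = CCK.
Continuing: CCKCCCCKCCKCCCCKCCCCK · CCKCCCCKCCKCC gives term 8.

CCKCCCCKCCKCCCCKCCCCKCCKCCCCKCCKCC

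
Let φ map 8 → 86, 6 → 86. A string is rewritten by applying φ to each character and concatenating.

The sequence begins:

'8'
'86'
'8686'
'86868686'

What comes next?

Apply φ to 86868686 symbol by symbol: 8→86, 6→86, 8→86, 6→86, 8→86, 6→86, 8→86, 6→86; joined: 86 86 86 86 86 86 86 86.

8686868686868686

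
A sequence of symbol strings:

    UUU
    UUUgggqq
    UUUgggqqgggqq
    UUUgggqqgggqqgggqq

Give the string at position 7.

The strings grow by a fixed suffix gggqq each time.
From UUUgggqqgggqqgggqq, 3 further steps: UUUgggqqgggqqgggqq → UUUgggqqgggqqgggqqgggqq → UUUgggqqgggqqgggqqgggqqgggqq → (answer).

UUUgggqqgggqqgggqqgggqqgggqqgggqq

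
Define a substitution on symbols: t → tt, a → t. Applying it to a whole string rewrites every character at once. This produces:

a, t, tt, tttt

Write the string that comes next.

Apply φ to tttt symbol by symbol: t→tt, t→tt, t→tt, t→tt; joined: tt tt tt tt.

tttttttt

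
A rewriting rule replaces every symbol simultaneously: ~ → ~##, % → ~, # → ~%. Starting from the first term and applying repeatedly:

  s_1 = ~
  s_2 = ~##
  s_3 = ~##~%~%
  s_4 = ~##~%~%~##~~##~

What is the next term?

~##~%~%~##~~##~~##~%~%~##~##~%~%~##

Applying the rule to each of the 15 symbols of ~##~%~%~##~~##~ gives the pieces ~## ~% ~% ~## ~ ~## ~ ~## ~% ~% ~## ~## ~% ~% ~##, which concatenate to the answer.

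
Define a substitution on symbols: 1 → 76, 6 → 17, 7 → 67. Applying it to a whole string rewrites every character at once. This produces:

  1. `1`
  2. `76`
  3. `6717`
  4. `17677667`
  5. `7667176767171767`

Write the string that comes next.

67171767766717671767766776671767

Applying the rule to each of the 16 symbols of 7667176767171767 gives the pieces 67 17 17 67 76 67 17 67 17 67 76 67 76 67 17 67, which concatenate to the answer.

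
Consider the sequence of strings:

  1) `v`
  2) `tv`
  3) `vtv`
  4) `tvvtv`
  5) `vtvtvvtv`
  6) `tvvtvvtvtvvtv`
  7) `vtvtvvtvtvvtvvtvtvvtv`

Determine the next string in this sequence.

From term 3 onward, concatenate the second-to-last term with the last: v·tv = vtv, tv·vtv = tvvtv, …
The next term joins tvvtvvtvtvvtv and vtvtvvtvtvvtvvtvtvvtv.

tvvtvvtvtvvtvvtvtvvtvtvvtvvtvtvvtv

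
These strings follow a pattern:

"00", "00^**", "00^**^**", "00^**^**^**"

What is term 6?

The strings grow by a fixed suffix ^** each time.
From 00^**^**^**, 2 further steps: 00^**^**^** → 00^**^**^**^** → (answer).

00^**^**^**^**^**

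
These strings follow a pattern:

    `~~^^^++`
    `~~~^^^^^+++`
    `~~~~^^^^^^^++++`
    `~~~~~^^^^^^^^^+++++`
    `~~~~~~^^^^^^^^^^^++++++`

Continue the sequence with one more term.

~~~~~~~^^^^^^^^^^^^^+++++++

Each string has the form ~^{n} ^^{2n-1} +^{n}, where the shown terms are n = 2, 3, 4, 5, 6.
For the next term, n = 7, so the run lengths are 7, 13, 7.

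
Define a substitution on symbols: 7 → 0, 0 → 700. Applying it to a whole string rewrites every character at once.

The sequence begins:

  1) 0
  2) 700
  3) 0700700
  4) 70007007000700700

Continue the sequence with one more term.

07007007000700700070070070007007000700700

Replace each of the 17 characters of 70007007000700700 in place — 0 700 700 700 0 700 700 0 700 700 700 0 700 700 0 700 700 — and concatenate.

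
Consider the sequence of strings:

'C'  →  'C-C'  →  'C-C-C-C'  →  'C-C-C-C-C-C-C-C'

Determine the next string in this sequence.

Each string is two copies of the previous one joined by '-'.
Doubling C-C-C-C-C-C-C-C with '-' between the halves:

C-C-C-C-C-C-C-C-C-C-C-C-C-C-C-C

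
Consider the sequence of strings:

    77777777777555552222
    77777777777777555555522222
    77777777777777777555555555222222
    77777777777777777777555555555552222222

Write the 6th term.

The n-th term is 3n+2 7's then 2n-1 5's then n+1 2's, where the shown terms are n = 3, 4, 5, 6.
For term 6, n = 8, so the run lengths are 26, 15, 9.

77777777777777777777777777555555555555555222222222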